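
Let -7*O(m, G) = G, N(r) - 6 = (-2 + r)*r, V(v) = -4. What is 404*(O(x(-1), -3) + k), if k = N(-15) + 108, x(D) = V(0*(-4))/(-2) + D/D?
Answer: 1044744/7 ≈ 1.4925e+5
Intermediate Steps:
N(r) = 6 + r*(-2 + r) (N(r) = 6 + (-2 + r)*r = 6 + r*(-2 + r))
x(D) = 3 (x(D) = -4/(-2) + D/D = -4*(-1/2) + 1 = 2 + 1 = 3)
O(m, G) = -G/7
k = 369 (k = (6 + (-15)**2 - 2*(-15)) + 108 = (6 + 225 + 30) + 108 = 261 + 108 = 369)
404*(O(x(-1), -3) + k) = 404*(-1/7*(-3) + 369) = 404*(3/7 + 369) = 404*(2586/7) = 1044744/7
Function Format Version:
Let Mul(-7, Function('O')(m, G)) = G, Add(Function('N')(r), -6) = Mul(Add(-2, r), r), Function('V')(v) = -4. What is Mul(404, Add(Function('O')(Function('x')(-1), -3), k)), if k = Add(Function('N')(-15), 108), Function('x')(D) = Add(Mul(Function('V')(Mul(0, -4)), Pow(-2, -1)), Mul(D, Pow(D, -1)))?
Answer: Rational(1044744, 7) ≈ 1.4925e+5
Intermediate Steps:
Function('N')(r) = Add(6, Mul(r, Add(-2, r))) (Function('N')(r) = Add(6, Mul(Add(-2, r), r)) = Add(6, Mul(r, Add(-2, r))))
Function('x')(D) = 3 (Function('x')(D) = Add(Mul(-4, Pow(-2, -1)), Mul(D, Pow(D, -1))) = Add(Mul(-4, Rational(-1, 2)), 1) = Add(2, 1) = 3)
Function('O')(m, G) = Mul(Rational(-1, 7), G)
k = 369 (k = Add(Add(6, Pow(-15, 2), Mul(-2, -15)), 108) = Add(Add(6, 225, 30), 108) = Add(261, 108) = 369)
Mul(404, Add(Function('O')(Function('x')(-1), -3), k)) = Mul(404, Add(Mul(Rational(-1, 7), -3), 369)) = Mul(404, Add(Rational(3, 7), 369)) = Mul(404, Rational(2586, 7)) = Rational(1044744, 7)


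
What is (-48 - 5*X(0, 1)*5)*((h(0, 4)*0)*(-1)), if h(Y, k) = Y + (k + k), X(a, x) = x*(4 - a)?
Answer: 0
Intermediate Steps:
h(Y, k) = Y + 2*k
(-48 - 5*X(0, 1)*5)*((h(0, 4)*0)*(-1)) = (-48 - 5*(4 - 1*0)*5)*(((0 + 2*4)*0)*(-1)) = (-48 - 5*(4 + 0)*5)*(((0 + 8)*0)*(-1)) = (-48 - 5*4*5)*((8*0)*(-1)) = (-48 - 5*4*5)*(0*(-1)) = (-48 - 20*5)*0 = (-48 - 100)*0 = -148*0 = 0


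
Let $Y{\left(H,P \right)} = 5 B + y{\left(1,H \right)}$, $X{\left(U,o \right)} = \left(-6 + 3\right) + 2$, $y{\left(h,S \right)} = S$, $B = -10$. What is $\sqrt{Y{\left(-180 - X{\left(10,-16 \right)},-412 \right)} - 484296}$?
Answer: $5 i \sqrt{19381} \approx 696.08 i$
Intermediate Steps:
$X{\left(U,o \right)} = -1$ ($X{\left(U,o \right)} = -3 + 2 = -1$)
$Y{\left(H,P \right)} = -50 + H$ ($Y{\left(H,P \right)} = 5 \left(-10\right) + H = -50 + H$)
$\sqrt{Y{\left(-180 - X{\left(10,-16 \right)},-412 \right)} - 484296} = \sqrt{\left(-50 - 179\right) - 484296} = \sqrt{-229 - 484296} = \sqrt{-484525} = 5 i \sqrt{19381}$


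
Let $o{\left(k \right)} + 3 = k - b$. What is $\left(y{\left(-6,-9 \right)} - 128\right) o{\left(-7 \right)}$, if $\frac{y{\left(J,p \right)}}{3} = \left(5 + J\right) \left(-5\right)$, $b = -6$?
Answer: $452$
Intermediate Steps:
$o{\left(k \right)} = 3 + k$ ($o{\left(k \right)} = -3 + \left(k - -6\right) = -3 + \left(k + 6\right) = -3 + \left(6 + k\right) = 3 + k$)
$y{\left(J,p \right)} = -75 - 15 J$ ($y{\left(J,p \right)} = 3 \left(5 + J\right) \left(-5\right) = 3 \left(-25 - 5 J\right) = -75 - 15 J$)
$\left(y{\left(-6,-9 \right)} - 128\right) o{\left(-7 \right)} = \left(\left(-75 - -90\right) - 128\right) \left(3 - 7\right) = \left(\left(-75 + 90\right) - 128\right) \left(-4\right) = \left(15 - 128\right) \left(-4\right) = \left(-113\right) \left(-4\right) = 452$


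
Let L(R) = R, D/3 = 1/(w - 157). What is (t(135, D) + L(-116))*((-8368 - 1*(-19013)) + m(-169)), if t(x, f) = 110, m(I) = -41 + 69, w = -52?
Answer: -64038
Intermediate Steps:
m(I) = 28
D = -3/209 (D = 3/(-52 - 157) = 3/(-209) = 3*(-1/209) = -3/209 ≈ -0.014354)
(t(135, D) + L(-116))*((-8368 - 1*(-19013)) + m(-169)) = (110 - 116)*((-8368 - 1*(-19013)) + 28) = -6*((-8368 + 19013) + 28) = -6*(10645 + 28) = -6*10673 = -64038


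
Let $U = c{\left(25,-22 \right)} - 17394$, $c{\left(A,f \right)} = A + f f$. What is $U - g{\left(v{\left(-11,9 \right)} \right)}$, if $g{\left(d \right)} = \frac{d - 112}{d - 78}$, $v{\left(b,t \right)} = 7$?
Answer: $- \frac{1198940}{71} \approx -16886.0$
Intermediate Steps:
$c{\left(A,f \right)} = A + f^{2}$
$U = -16885$ ($U = \left(25 + \left(-22\right)^{2}\right) - 17394 = \left(25 + 484\right) - 17394 = 509 - 17394 = -16885$)
$g{\left(d \right)} = \frac{-112 + d}{-78 + d}$
$U - g{\left(v{\left(-11,9 \right)} \right)} = -16885 - \frac{-112 + 7}{-78 + 7} = -16885 - \frac{1}{-71} \left(-105\right) = -16885 - \left(- \frac{1}{71}\right) \left(-105\right) = -16885 - \frac{105}{71} = - \frac{1198940}{71}$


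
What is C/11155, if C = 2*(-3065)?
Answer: -1226/2231 ≈ -0.54953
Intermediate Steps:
C = -6130
C/11155 = -6130/11155 = -6130*1/11155 = -1226/2231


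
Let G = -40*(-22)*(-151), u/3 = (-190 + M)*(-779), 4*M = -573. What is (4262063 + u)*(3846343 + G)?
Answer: 74876310936999/4 ≈ 1.8719e+13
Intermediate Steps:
M = -573/4 (M = (¼)*(-573) = -573/4 ≈ -143.25)
u = 3115221/4 (u = 3*((-190 - 573/4)*(-779)) = 3*(-1333/4*(-779)) = 3*(1038407/4) = 3115221/4 ≈ 7.7881e+5)
G = -132880 (G = 880*(-151) = -132880)
(4262063 + u)*(3846343 + G) = (4262063 + 3115221/4)*(3846343 - 132880) = (20163473/4)*3713463 = 74876310936999/4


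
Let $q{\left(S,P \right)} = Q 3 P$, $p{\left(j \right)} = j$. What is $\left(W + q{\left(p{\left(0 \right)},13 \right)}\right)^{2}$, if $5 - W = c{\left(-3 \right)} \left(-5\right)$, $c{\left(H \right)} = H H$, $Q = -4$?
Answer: $11236$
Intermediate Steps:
$c{\left(H \right)} = H^{2}$
$q{\left(S,P \right)} = - 12 P$ ($q{\left(S,P \right)} = \left(-4\right) 3 P = - 12 P$)
$W = 50$ ($W = 5 - \left(-3\right)^{2} \left(-5\right) = 5 - 9 \left(-5\right) = 5 - -45 = 5 + 45 = 50$)
$\left(W + q{\left(p{\left(0 \right)},13 \right)}\right)^{2} = \left(50 - 156\right)^{2} = \left(-106\right)^{2} = 11236$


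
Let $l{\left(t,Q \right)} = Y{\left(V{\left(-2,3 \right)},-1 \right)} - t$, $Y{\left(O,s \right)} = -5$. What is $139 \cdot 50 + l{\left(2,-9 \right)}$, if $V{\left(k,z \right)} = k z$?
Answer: $6943$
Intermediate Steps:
$l{\left(t,Q \right)} = -5 - t$
$139 \cdot 50 + l{\left(2,-9 \right)} = 139 \cdot 50 - 7 = 6950 - 7 = 6943$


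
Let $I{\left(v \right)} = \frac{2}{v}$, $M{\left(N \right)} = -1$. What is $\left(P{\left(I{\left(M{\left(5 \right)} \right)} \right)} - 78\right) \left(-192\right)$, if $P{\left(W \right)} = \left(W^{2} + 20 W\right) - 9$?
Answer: $23616$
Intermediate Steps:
$P{\left(W \right)} = -9 + W^{2} + 20 W$
$\left(P{\left(I{\left(M{\left(5 \right)} \right)} \right)} - 78\right) \left(-192\right) = \left(\left(-9 + \left(\frac{2}{-1}\right)^{2} + 20 \frac{2}{-1}\right) - 78\right) \left(-192\right) = \left(\left(-9 + \left(2 \left(-1\right)\right)^{2} + 20 \cdot 2 \left(-1\right)\right) - 78\right) \left(-192\right) = \left(\left(-9 + \left(-2\right)^{2} + 20 \left(-2\right)\right) - 78\right) \left(-192\right) = \left(\left(-9 + 4 - 40\right) - 78\right) \left(-192\right) = \left(-45 - 78\right) \left(-192\right) = \left(-123\right) \left(-192\right) = 23616$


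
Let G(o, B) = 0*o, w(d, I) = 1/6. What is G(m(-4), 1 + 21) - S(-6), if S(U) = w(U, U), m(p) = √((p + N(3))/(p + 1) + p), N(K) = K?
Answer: -⅙ ≈ -0.16667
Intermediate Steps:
w(d, I) = ⅙
m(p) = √(p + (3 + p)/(1 + p)) (m(p) = √((p + 3)/(p + 1) + p) = √((3 + p)/(1 + p) + p) = √(p + (3 + p)/(1 + p)))
G(o, B) = 0
S(U) = ⅙
G(m(-4), 1 + 21) - S(-6) = 0 - 1*⅙ = 0 - ⅙ = -⅙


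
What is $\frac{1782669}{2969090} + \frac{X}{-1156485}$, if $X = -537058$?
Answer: $\frac{731240699137}{686741609730} \approx 1.0648$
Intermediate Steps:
$\frac{1782669}{2969090} + \frac{X}{-1156485} = \frac{1782669}{2969090} - \frac{537058}{-1156485} = 1782669 \cdot \frac{1}{2969090} - - \frac{537058}{1156485} = \frac{1782669}{2969090} + \frac{537058}{1156485} = \frac{731240699137}{686741609730}$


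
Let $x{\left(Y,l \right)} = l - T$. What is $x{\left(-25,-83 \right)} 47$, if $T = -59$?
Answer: $-1128$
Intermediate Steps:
$x{\left(Y,l \right)} = 59 + l$ ($x{\left(Y,l \right)} = l - -59 = l + 59 = 59 + l$)
$x{\left(-25,-83 \right)} 47 = \left(59 - 83\right) 47 = \left(-24\right) 47 = -1128$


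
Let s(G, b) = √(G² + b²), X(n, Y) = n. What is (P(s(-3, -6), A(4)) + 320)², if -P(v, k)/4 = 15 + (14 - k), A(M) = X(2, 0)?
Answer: 44944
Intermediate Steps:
A(M) = 2
P(v, k) = -116 + 4*k (P(v, k) = -4*(15 + (14 - k)) = -4*(29 - k) = -116 + 4*k)
(P(s(-3, -6), A(4)) + 320)² = ((-116 + 4*2) + 320)² = ((-116 + 8) + 320)² = (-108 + 320)² = 212² = 44944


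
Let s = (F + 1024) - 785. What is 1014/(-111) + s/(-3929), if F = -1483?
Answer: -1281974/145373 ≈ -8.8185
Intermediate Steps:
s = -1244 (s = (-1483 + 1024) - 785 = -459 - 785 = -1244)
1014/(-111) + s/(-3929) = 1014/(-111) - 1244/(-3929) = 1014*(-1/111) - 1244*(-1/3929) = -338/37 + 1244/3929 = -1281974/145373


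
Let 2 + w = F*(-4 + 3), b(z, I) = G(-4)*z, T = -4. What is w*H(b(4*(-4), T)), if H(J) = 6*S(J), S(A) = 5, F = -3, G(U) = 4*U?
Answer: 30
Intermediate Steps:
b(z, I) = -16*z (b(z, I) = (4*(-4))*z = -16*z)
w = 1 (w = -2 - 3*(-4 + 3) = -2 - 3*(-1) = -2 + 3 = 1)
H(J) = 30 (H(J) = 6*5 = 30)
w*H(b(4*(-4), T)) = 1*30 = 30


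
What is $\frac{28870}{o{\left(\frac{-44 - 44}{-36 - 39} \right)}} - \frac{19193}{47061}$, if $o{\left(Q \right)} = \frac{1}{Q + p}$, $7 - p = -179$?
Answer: $\frac{1271516152079}{235305} \approx 5.4037 \cdot 10^{6}$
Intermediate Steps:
$p = 186$ ($p = 7 - -179 = 7 + 179 = 186$)
$o{\left(Q \right)} = \frac{1}{186 + Q}$ ($o{\left(Q \right)} = \frac{1}{Q + 186} = \frac{1}{186 + Q}$)
$\frac{28870}{o{\left(\frac{-44 - 44}{-36 - 39} \right)}} - \frac{19193}{47061} = \frac{28870}{\frac{1}{186 + \frac{-44 - 44}{-36 - 39}}} - \frac{19193}{47061} = \frac{28870}{\frac{1}{186 - \frac{88}{-75}}} - \frac{19193}{47061} = \frac{28870}{\frac{1}{186 - - \frac{88}{75}}} - \frac{19193}{47061} = \frac{28870}{\frac{1}{186 + \frac{88}{75}}} - \frac{19193}{47061} = \frac{28870}{\frac{1}{\frac{14038}{75}}} - \frac{19193}{47061} = \frac{28870}{\frac{75}{14038}} - \frac{19193}{47061} = 28870 \cdot \frac{14038}{75} - \frac{19193}{47061} = \frac{81055412}{15} - \frac{19193}{47061} = \frac{1271516152079}{235305}$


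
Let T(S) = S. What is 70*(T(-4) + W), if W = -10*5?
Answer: -3780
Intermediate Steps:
W = -50
70*(T(-4) + W) = 70*(-4 - 50) = 70*(-54) = -3780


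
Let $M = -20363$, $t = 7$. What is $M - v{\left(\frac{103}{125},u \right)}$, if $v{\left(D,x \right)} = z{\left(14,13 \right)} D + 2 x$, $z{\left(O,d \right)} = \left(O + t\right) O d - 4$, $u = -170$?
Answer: $- \frac{2896129}{125} \approx -23169.0$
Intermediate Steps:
$z{\left(O,d \right)} = -4 + O d \left(7 + O\right)$ ($z{\left(O,d \right)} = \left(O + 7\right) O d - 4 = \left(7 + O\right) O d - 4 = O \left(7 + O\right) d - 4 = O d \left(7 + O\right) - 4 = -4 + O d \left(7 + O\right)$)
$v{\left(D,x \right)} = 2 x + 3818 D$ ($v{\left(D,x \right)} = \left(-4 + 13 \cdot 14^{2} + 7 \cdot 14 \cdot 13\right) D + 2 x = \left(-4 + 13 \cdot 196 + 1274\right) D + 2 x = \left(-4 + 2548 + 1274\right) D + 2 x = 3818 D + 2 x = 2 x + 3818 D$)
$M - v{\left(\frac{103}{125},u \right)} = -20363 - \left(2 \left(-170\right) + 3818 \cdot \frac{103}{125}\right) = -20363 - \left(-340 + 3818 \cdot 103 \cdot \frac{1}{125}\right) = -20363 - \left(-340 + 3818 \cdot \frac{103}{125}\right) = -20363 - \left(-340 + \frac{393254}{125}\right) = -20363 - \frac{350754}{125} = - \frac{2896129}{125}$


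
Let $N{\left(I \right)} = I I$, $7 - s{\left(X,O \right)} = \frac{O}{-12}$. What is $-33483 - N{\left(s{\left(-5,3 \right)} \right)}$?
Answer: $- \frac{536569}{16} \approx -33536.0$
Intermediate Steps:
$s{\left(X,O \right)} = 7 + \frac{O}{12}$ ($s{\left(X,O \right)} = 7 - \frac{O}{-12} = 7 - O \left(- \frac{1}{12}\right) = 7 - - \frac{O}{12} = 7 + \frac{O}{12}$)
$N{\left(I \right)} = I^{2}$
$-33483 - N{\left(s{\left(-5,3 \right)} \right)} = -33483 - \left(7 + \frac{1}{12} \cdot 3\right)^{2} = -33483 - \left(7 + \frac{1}{4}\right)^{2} = -33483 - \left(\frac{29}{4}\right)^{2} = -33483 - \frac{841}{16} = - \frac{536569}{16}$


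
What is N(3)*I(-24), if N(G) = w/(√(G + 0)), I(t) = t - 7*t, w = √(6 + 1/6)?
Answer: 24*√74 ≈ 206.46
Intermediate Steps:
w = √222/6 (w = √(6 + ⅙) = √(37/6) = √222/6 ≈ 2.4833)
I(t) = -6*t
N(G) = √222/(6*√G) (N(G) = (√222/6)/(√(G + 0)) = (√222/6)/(√G) = (√222/6)/√G = √222/(6*√G))
N(3)*I(-24) = (√222/(6*√3))*(-6*(-24)) = (√222*(√3/3)/6)*144 = (√74/6)*144 = 24*√74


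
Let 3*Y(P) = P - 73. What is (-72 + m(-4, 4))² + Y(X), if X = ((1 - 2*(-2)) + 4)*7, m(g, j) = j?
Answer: 13862/3 ≈ 4620.7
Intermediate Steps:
X = 63 (X = ((1 + 4) + 4)*7 = (5 + 4)*7 = 9*7 = 63)
Y(P) = -73/3 + P/3 (Y(P) = (P - 73)/3 = (-73 + P)/3 = -73/3 + P/3)
(-72 + m(-4, 4))² + Y(X) = (-72 + 4)² + (-73/3 + (⅓)*63) = (-68)² + (-73/3 + 21) = 4624 - 10/3 = 13862/3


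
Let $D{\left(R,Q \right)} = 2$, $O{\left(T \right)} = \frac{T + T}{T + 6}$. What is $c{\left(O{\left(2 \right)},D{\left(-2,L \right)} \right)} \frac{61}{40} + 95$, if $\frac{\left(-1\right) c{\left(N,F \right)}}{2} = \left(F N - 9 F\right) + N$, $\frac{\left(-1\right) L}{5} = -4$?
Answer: $\frac{5813}{40} \approx 145.32$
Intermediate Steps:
$L = 20$ ($L = \left(-5\right) \left(-4\right) = 20$)
$O{\left(T \right)} = \frac{2 T}{6 + T}$
$c{\left(N,F \right)} = - 2 N + 18 F - 2 F N$ ($c{\left(N,F \right)} = - 2 \left(\left(F N - 9 F\right) + N\right) = - 2 \left(\left(- 9 F + F N\right) + N\right) = - 2 \left(N - 9 F + F N\right) = - 2 N + 18 F - 2 F N$)
$c{\left(O{\left(2 \right)},D{\left(-2,L \right)} \right)} \frac{61}{40} + 95 = \left(- 2 \cdot 2 \cdot 2 \frac{1}{6 + 2} + 18 \cdot 2 - 4 \cdot 2 \cdot 2 \frac{1}{6 + 2}\right) \frac{61}{40} + 95 = \left(- 2 \cdot 2 \cdot 2 \cdot \frac{1}{8} + 36 - 4 \cdot 2 \cdot 2 \cdot \frac{1}{8}\right) 61 \cdot \frac{1}{40} + 95 = \left(- 2 \cdot 2 \cdot 2 \cdot \frac{1}{8} + 36 - 4 \cdot 2 \cdot 2 \cdot \frac{1}{8}\right) \frac{61}{40} + 95 = \left(\left(-2\right) \frac{1}{2} + 36 - 4 \cdot \frac{1}{2}\right) \frac{61}{40} + 95 = \left(-1 + 36 - 2\right) \frac{61}{40} + 95 = 33 \cdot \frac{61}{40} + 95 = \frac{2013}{40} + 95 = \frac{5813}{40}$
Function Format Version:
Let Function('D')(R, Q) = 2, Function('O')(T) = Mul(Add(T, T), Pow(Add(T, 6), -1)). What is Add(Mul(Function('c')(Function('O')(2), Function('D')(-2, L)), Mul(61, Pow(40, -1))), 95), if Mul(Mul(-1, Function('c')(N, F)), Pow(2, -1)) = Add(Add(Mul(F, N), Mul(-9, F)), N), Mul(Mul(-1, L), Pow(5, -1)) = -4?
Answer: Rational(5813, 40) ≈ 145.32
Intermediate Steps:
L = 20 (L = Mul(-5, -4) = 20)
Function('O')(T) = Mul(2, T, Pow(Add(6, T), -1)) (Function('O')(T) = Mul(Mul(2, T), Pow(Add(6, T), -1)) = Mul(2, T, Pow(Add(6, T), -1)))
Function('c')(N, F) = Add(Mul(-2, N), Mul(18, F), Mul(-2, F, N)) (Function('c')(N, F) = Mul(-2, Add(Add(Mul(F, N), Mul(-9, F)), N)) = Mul(-2, Add(Add(Mul(-9, F), Mul(F, N)), N)) = Mul(-2, Add(N, Mul(-9, F), Mul(F, N))) = Add(Mul(-2, N), Mul(18, F), Mul(-2, F, N)))
Add(Mul(Function('c')(Function('O')(2), Function('D')(-2, L)), Mul(61, Pow(40, -1))), 95) = Add(Mul(Add(Mul(-2, Mul(2, 2, Pow(Add(6, 2), -1))), Mul(18, 2), Mul(-2, 2, Mul(2, 2, Pow(Add(6, 2), -1)))), Mul(61, Pow(40, -1))), 95) = Add(Mul(Add(Mul(-2, Mul(2, 2, Pow(8, -1))), 36, Mul(-2, 2, Mul(2, 2, Pow(8, -1)))), Mul(61, Rational(1, 40))), 95) = Add(Mul(Add(Mul(-2, Mul(2, 2, Rational(1, 8))), 36, Mul(-2, 2, Mul(2, 2, Rational(1, 8)))), Rational(61, 40)), 95) = Add(Mul(Add(Mul(-2, Rational(1, 2)), 36, Mul(-2, 2, Rational(1, 2))), Rational(61, 40)), 95) = Add(Mul(Add(-1, 36, -2), Rational(61, 40)), 95) = Add(Mul(33, Rational(61, 40)), 95) = Add(Rational(2013, 40), 95) = Rational(5813, 40)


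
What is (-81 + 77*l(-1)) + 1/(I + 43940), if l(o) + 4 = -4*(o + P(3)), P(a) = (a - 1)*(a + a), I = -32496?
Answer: -43223987/11444 ≈ -3777.0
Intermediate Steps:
P(a) = 2*a*(-1 + a) (P(a) = (-1 + a)*(2*a) = 2*a*(-1 + a))
l(o) = -52 - 4*o (l(o) = -4 - 4*(o + 2*3*(-1 + 3)) = -4 - 4*(o + 2*3*2) = -4 - 4*(o + 12) = -4 - 4*(12 + o) = -4 + (-48 - 4*o) = -52 - 4*o)
(-81 + 77*l(-1)) + 1/(I + 43940) = (-81 + 77*(-52 - 4*(-1))) + 1/(-32496 + 43940) = (-81 + 77*(-52 + 4)) + 1/11444 = (-81 + 77*(-48)) + 1/11444 = (-81 - 3696) + 1/11444 = -3777 + 1/11444 = -43223987/11444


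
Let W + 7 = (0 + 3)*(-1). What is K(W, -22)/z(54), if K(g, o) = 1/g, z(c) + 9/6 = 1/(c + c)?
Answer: 54/805 ≈ 0.067081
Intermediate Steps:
z(c) = -3/2 + 1/(2*c) (z(c) = -3/2 + 1/(c + c) = -3/2 + 1/(2*c))
W = -10 (W = -7 + (0 + 3)*(-1) = -7 + 3*(-1) = -7 - 3 = -10)
K(W, -22)/z(54) = 1/((-10)*(((½)*(1 - 3*54)/54))) = -108/(1 - 162)/10 = -1/(10*((½)*(1/54)*(-161))) = -1/(10*(-161/108)) = -⅒*(-108/161) = 54/805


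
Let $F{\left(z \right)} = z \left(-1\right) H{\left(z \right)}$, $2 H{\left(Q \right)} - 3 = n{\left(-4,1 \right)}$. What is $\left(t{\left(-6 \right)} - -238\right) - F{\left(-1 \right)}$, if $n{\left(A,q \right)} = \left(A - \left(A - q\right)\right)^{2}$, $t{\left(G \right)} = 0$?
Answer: $236$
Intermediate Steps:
$n{\left(A,q \right)} = q^{2}$
$H{\left(Q \right)} = 2$ ($H{\left(Q \right)} = \frac{3}{2} + \frac{1^{2}}{2} = \frac{3}{2} + \frac{1}{2} \cdot 1 = \frac{3}{2} + \frac{1}{2} = 2$)
$F{\left(z \right)} = - 2 z$ ($F{\left(z \right)} = z \left(-1\right) 2 = - z 2 = - 2 z$)
$\left(t{\left(-6 \right)} - -238\right) - F{\left(-1 \right)} = \left(0 - -238\right) - \left(-2\right) \left(-1\right) = \left(0 + 238\right) - 2 = 238 - 2 = 236$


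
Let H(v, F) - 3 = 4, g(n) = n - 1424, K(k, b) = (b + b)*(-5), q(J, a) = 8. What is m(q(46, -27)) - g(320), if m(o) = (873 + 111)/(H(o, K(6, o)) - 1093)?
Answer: 199660/181 ≈ 1103.1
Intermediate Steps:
K(k, b) = -10*b (K(k, b) = (2*b)*(-5) = -10*b)
g(n) = -1424 + n
H(v, F) = 7 (H(v, F) = 3 + 4 = 7)
m(o) = -164/181 (m(o) = (873 + 111)/(7 - 1093) = 984/(-1086) = 984*(-1/1086) = -164/181)
m(q(46, -27)) - g(320) = -164/181 - (-1424 + 320) = -164/181 - 1*(-1104) = -164/181 + 1104 = 199660/181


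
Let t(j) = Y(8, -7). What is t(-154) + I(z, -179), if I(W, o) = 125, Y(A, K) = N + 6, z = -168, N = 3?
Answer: 134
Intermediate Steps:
Y(A, K) = 9 (Y(A, K) = 3 + 6 = 9)
t(j) = 9
t(-154) + I(z, -179) = 9 + 125 = 134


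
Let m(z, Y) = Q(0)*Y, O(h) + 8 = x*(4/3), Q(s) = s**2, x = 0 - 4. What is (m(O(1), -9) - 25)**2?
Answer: 625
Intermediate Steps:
x = -4
O(h) = -40/3 (O(h) = -8 - 16/3 = -40/3)
m(z, Y) = 0 (m(z, Y) = 0**2*Y = 0*Y = 0)
(m(O(1), -9) - 25)**2 = (0 - 25)**2 = (-25)**2 = 625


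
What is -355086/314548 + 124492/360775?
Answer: -44473721017/56740527350 ≈ -0.78381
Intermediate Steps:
-355086/314548 + 124492/360775 = -355086*1/314548 + 124492*(1/360775) = -177543/157274 + 124492/360775 = -44473721017/56740527350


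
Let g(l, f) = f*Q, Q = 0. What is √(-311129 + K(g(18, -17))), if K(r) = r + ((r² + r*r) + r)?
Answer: 13*I*√1841 ≈ 557.79*I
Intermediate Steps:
g(l, f) = 0 (g(l, f) = f*0 = 0)
K(r) = 2*r + 2*r² (K(r) = r + ((r² + r²) + r) = r + (2*r² + r) = r + (r + 2*r²) = 2*r + 2*r²)
√(-311129 + K(g(18, -17))) = √(-311129 + 2*0*(1 + 0)) = √(-311129 + 2*0*1) = √(-311129 + 0) = √(-311129) = 13*I*√1841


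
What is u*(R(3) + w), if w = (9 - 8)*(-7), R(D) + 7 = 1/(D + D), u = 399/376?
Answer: -11039/752 ≈ -14.680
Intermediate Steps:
u = 399/376 (u = 399*(1/376) = 399/376 ≈ 1.0612)
R(D) = -7 + 1/(2*D) (R(D) = -7 + 1/(D + D) = -7 + 1/(2*D))
w = -7 (w = 1*(-7) = -7)
u*(R(3) + w) = 399*((-7 + (½)/3) - 7)/376 = 399*((-7 + (½)*(⅓)) - 7)/376 = 399*((-7 + ⅙) - 7)/376 = 399*(-41/6 - 7)/376 = (399/376)*(-83/6) = -11039/752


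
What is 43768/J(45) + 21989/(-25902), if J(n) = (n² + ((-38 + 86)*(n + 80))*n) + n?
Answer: -29931287/43500970 ≈ -0.68806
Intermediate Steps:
J(n) = n + n² + n*(3840 + 48*n) (J(n) = (n² + (48*(80 + n))*n) + n = (n² + (3840 + 48*n)*n) + n = (n² + n*(3840 + 48*n)) + n = n + n² + n*(3840 + 48*n))
43768/J(45) + 21989/(-25902) = 43768/((45*(3841 + 49*45))) + 21989/(-25902) = 43768/((45*(3841 + 2205))) + 21989*(-1/25902) = 43768/((45*6046)) - 21989/25902 = 43768/272070 - 21989/25902 = 43768*(1/272070) - 21989/25902 = 21884/136035 - 21989/25902 = -29931287/43500970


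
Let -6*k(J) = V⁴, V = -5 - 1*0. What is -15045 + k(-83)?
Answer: -90895/6 ≈ -15149.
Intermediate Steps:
V = -5 (V = -5 + 0 = -5)
k(J) = -625/6 (k(J) = -⅙*(-5)⁴ = -⅙*625 = -625/6)
-15045 + k(-83) = -15045 - 625/6 = -90895/6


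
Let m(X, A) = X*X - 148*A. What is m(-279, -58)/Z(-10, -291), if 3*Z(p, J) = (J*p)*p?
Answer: -3457/388 ≈ -8.9098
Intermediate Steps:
Z(p, J) = J*p**2/3 (Z(p, J) = ((J*p)*p)/3 = (J*p**2)/3 = J*p**2/3)
m(X, A) = X**2 - 148*A
m(-279, -58)/Z(-10, -291) = ((-279)**2 - 148*(-58))/(((1/3)*(-291)*(-10)**2)) = (77841 + 8584)/(((1/3)*(-291)*100)) = 86425/(-9700) = 86425*(-1/9700) = -3457/388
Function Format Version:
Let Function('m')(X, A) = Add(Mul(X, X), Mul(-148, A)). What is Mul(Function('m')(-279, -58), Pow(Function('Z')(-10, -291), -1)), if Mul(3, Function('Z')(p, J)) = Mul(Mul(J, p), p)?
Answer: Rational(-3457, 388) ≈ -8.9098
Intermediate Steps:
Function('Z')(p, J) = Mul(Rational(1, 3), J, Pow(p, 2)) (Function('Z')(p, J) = Mul(Rational(1, 3), Mul(Mul(J, p), p)) = Mul(Rational(1, 3), Mul(J, Pow(p, 2))) = Mul(Rational(1, 3), J, Pow(p, 2)))
Function('m')(X, A) = Add(Pow(X, 2), Mul(-148, A))
Mul(Function('m')(-279, -58), Pow(Function('Z')(-10, -291), -1)) = Mul(Add(Pow(-279, 2), Mul(-148, -58)), Pow(Mul(Rational(1, 3), -291, Pow(-10, 2)), -1)) = Mul(Add(77841, 8584), Pow(Mul(Rational(1, 3), -291, 100), -1)) = Mul(86425, Pow(-9700, -1)) = Mul(86425, Rational(-1, 9700)) = Rational(-3457, 388)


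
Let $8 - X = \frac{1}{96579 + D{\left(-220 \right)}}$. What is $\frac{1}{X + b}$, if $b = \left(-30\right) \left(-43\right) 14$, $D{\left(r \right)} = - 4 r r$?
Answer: $\frac{97021}{1752975429} \approx 5.5346 \cdot 10^{-5}$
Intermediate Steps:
$D{\left(r \right)} = - 4 r^{2}$
$b = 18060$ ($b = 1290 \cdot 14 = 18060$)
$X = \frac{776169}{97021}$ ($X = 8 - \frac{1}{96579 - 4 \left(-220\right)^{2}} = 8 - \frac{1}{96579 - 193600} = 8 - \frac{1}{-97021} = 8 - - \frac{1}{97021} = 8 + \frac{1}{97021} = \frac{776169}{97021} \approx 8.0$)
$\frac{1}{X + b} = \frac{1}{\frac{776169}{97021} + 18060} = \frac{1}{\frac{1752975429}{97021}} = \frac{97021}{1752975429}$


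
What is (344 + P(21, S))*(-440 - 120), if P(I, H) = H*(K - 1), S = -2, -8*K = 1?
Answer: -193900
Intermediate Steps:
K = -⅛ (K = -⅛*1 = -⅛ ≈ -0.12500)
P(I, H) = -9*H/8 (P(I, H) = H*(-⅛ - 1) = H*(-9/8) = -9*H/8)
(344 + P(21, S))*(-440 - 120) = (344 - 9/8*(-2))*(-440 - 120) = (344 + 9/4)*(-560) = (1385/4)*(-560) = -193900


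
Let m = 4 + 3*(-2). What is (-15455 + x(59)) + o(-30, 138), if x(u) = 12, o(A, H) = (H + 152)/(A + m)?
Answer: -247233/16 ≈ -15452.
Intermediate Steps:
m = -2 (m = 4 - 6 = -2)
o(A, H) = (152 + H)/(-2 + A) (o(A, H) = (H + 152)/(A - 2) = (152 + H)/(-2 + A))
(-15455 + x(59)) + o(-30, 138) = (-15455 + 12) + (152 + 138)/(-2 - 30) = -15443 + 290/(-32) = -15443 - 1/32*290 = -15443 - 145/16 = -247233/16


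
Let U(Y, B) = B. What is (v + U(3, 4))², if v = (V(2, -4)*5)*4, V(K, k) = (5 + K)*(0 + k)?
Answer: 309136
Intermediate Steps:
V(K, k) = k*(5 + K) (V(K, k) = (5 + K)*k = k*(5 + K))
v = -560 (v = (-4*(5 + 2)*5)*4 = (-4*7*5)*4 = -28*5*4 = -140*4 = -560)
(v + U(3, 4))² = (-560 + 4)² = (-556)² = 309136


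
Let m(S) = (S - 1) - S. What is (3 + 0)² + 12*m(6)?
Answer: -3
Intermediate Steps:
m(S) = -1 (m(S) = (-1 + S) - S = -1)
(3 + 0)² + 12*m(6) = (3 + 0)² + 12*(-1) = 3² - 12 = 9 - 12 = -3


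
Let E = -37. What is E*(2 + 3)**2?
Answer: -925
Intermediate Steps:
E*(2 + 3)**2 = -37*(2 + 3)**2 = -37*5**2 = -37*25 = -925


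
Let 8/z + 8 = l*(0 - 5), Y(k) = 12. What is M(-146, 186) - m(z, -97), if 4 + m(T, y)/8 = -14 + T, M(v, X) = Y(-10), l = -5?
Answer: 2588/17 ≈ 152.24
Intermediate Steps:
M(v, X) = 12
z = 8/17 (z = 8/(-8 - 5*(0 - 5)) = 8/(-8 - 5*(-5)) = 8/(-8 + 25) = 8/17 ≈ 0.47059)
m(T, y) = -144 + 8*T (m(T, y) = -32 + 8*(-14 + T) = -32 + (-112 + 8*T) = -144 + 8*T)
M(-146, 186) - m(z, -97) = 12 - (-144 + 8*(8/17)) = 12 - (-144 + 64/17) = 12 - 1*(-2384/17) = 12 + 2384/17 = 2588/17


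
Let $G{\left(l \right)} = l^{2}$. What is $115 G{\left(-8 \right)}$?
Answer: $7360$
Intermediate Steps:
$115 G{\left(-8 \right)} = 115 \left(-8\right)^{2} = 115 \cdot 64 = 7360$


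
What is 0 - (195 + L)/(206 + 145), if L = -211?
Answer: 16/351 ≈ 0.045584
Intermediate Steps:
0 - (195 + L)/(206 + 145) = 0 - (195 - 211)/(206 + 145) = 0 - (-16)/351 = 0 - 1*(-16/351) = 0 + 16/351 = 16/351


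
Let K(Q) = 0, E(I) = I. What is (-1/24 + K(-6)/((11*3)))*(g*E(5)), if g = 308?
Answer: -385/6 ≈ -64.167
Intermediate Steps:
(-1/24 + K(-6)/((11*3)))*(g*E(5)) = (-1/24 + 0/((11*3)))*(308*5) = (-1*1/24 + 0/33)*1540 = (-1/24 + 0*(1/33))*1540 = (-1/24 + 0)*1540 = -1/24*1540 = -385/6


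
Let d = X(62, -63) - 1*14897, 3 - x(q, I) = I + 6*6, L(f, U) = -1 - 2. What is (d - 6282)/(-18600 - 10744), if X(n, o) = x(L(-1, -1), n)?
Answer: 10637/14672 ≈ 0.72499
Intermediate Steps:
L(f, U) = -3
x(q, I) = -33 - I (x(q, I) = 3 - (I + 6*6) = 3 - (I + 36) = 3 - (36 + I) = 3 + (-36 - I) = -33 - I)
X(n, o) = -33 - n
d = -14992 (d = (-33 - 1*62) - 1*14897 = (-33 - 62) - 14897 = -95 - 14897 = -14992)
(d - 6282)/(-18600 - 10744) = (-14992 - 6282)/(-18600 - 10744) = -21274/(-29344) = -21274*(-1/29344) = 10637/14672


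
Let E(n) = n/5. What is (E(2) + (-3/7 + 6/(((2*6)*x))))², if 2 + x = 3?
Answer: 1089/4900 ≈ 0.22224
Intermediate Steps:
x = 1 (x = -2 + 3 = 1)
E(n) = n/5 (E(n) = n*(⅕) = n/5)
(E(2) + (-3/7 + 6/(((2*6)*x))))² = ((⅕)*2 + (-3/7 + 6/(((2*6)*1))))² = (⅖ + (-3*⅐ + 6/((12*1))))² = (⅖ + (-3/7 + 6/12))² = (⅖ + (-3/7 + 6*(1/12)))² = (⅖ + (-3/7 + ½))² = (⅖ + 1/14)² = (33/70)² = 1089/4900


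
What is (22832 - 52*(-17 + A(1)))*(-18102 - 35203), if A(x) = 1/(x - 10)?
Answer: -11380404280/9 ≈ -1.2645e+9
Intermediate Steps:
A(x) = 1/(-10 + x)
(22832 - 52*(-17 + A(1)))*(-18102 - 35203) = (22832 - 52*(-17 + 1/(-10 + 1)))*(-18102 - 35203) = (22832 - 52*(-17 + 1/(-9)))*(-53305) = (22832 - 52*(-17 - ⅑))*(-53305) = (22832 - 52*(-154/9))*(-53305) = (22832 + 8008/9)*(-53305) = (213496/9)*(-53305) = -11380404280/9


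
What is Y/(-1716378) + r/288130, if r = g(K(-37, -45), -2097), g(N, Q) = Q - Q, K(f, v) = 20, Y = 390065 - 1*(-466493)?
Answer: -428279/858189 ≈ -0.49905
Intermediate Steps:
Y = 856558 (Y = 390065 + 466493 = 856558)
g(N, Q) = 0
r = 0
Y/(-1716378) + r/288130 = 856558/(-1716378) + 0/288130 = 856558*(-1/1716378) + 0*(1/288130) = -428279/858189 + 0 = -428279/858189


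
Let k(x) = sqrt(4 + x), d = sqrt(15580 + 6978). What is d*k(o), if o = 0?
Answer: 2*sqrt(22558) ≈ 300.39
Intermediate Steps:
d = sqrt(22558) ≈ 150.19
d*k(o) = sqrt(22558)*sqrt(4 + 0) = sqrt(22558)*sqrt(4) = sqrt(22558)*2 = 2*sqrt(22558)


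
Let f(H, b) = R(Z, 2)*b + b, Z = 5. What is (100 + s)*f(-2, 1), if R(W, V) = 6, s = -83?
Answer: 119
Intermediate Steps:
f(H, b) = 7*b (f(H, b) = 6*b + b = 7*b)
(100 + s)*f(-2, 1) = (100 - 83)*(7*1) = 17*7 = 119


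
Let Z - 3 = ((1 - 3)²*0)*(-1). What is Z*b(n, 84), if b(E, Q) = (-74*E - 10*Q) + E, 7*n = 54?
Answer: -29466/7 ≈ -4209.4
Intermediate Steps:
n = 54/7 (n = (⅐)*54 = 54/7 ≈ 7.7143)
b(E, Q) = -73*E - 10*Q
Z = 3 (Z = 3 + ((1 - 3)²*0)*(-1) = 3 + ((-2)²*0)*(-1) = 3 + (4*0)*(-1) = 3 + 0*(-1) = 3 + 0 = 3)
Z*b(n, 84) = 3*(-73*54/7 - 10*84) = 3*(-3942/7 - 840) = 3*(-9822/7) = -29466/7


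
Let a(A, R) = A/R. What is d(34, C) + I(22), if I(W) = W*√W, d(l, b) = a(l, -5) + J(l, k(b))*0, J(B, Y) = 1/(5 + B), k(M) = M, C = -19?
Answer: -34/5 + 22*√22 ≈ 96.389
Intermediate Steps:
d(l, b) = -l/5 (d(l, b) = l/(-5) + 0/(5 + l) = l*(-⅕) + 0 = -l/5 + 0 = -l/5)
I(W) = W^(3/2)
d(34, C) + I(22) = -⅕*34 + 22^(3/2) = -34/5 + 22*√22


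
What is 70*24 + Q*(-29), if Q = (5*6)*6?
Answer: -3540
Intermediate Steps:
Q = 180 (Q = 30*6 = 180)
70*24 + Q*(-29) = 70*24 + 180*(-29) = 1680 - 5220 = -3540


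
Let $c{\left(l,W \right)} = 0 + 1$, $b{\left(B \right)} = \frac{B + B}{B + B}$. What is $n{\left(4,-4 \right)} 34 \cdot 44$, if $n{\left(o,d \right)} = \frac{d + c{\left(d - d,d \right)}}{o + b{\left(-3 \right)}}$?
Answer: $- \frac{4488}{5} \approx -897.6$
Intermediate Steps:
$b{\left(B \right)} = 1$ ($b{\left(B \right)} = \frac{2 B}{2 B} = 2 B \frac{1}{2 B} = 1$)
$c{\left(l,W \right)} = 1$
$n{\left(o,d \right)} = \frac{1 + d}{1 + o}$ ($n{\left(o,d \right)} = \frac{d + 1}{o + 1} = \frac{1 + d}{1 + o}$)
$n{\left(4,-4 \right)} 34 \cdot 44 = \frac{1 - 4}{1 + 4} \cdot 34 \cdot 44 = \frac{1}{5} \left(-3\right) 34 \cdot 44 = \left(- \frac{3}{5}\right) 34 \cdot 44 = \left(- \frac{102}{5}\right) 44 = - \frac{4488}{5}$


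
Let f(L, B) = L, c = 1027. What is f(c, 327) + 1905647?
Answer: 1906674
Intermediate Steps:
f(c, 327) + 1905647 = 1027 + 1905647 = 1906674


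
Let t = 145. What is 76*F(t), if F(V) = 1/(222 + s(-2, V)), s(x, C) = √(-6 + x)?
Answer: 4218/12323 - 38*I*√2/12323 ≈ 0.34229 - 0.004361*I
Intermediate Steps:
F(V) = 1/(222 + 2*I*√2) (F(V) = 1/(222 + √(-6 - 2)) = 1/(222 + √(-8)) = 1/(222 + 2*I*√2))
76*F(t) = 76*(111/24646 - I*√2/24646) = 4218/12323 - 38*I*√2/12323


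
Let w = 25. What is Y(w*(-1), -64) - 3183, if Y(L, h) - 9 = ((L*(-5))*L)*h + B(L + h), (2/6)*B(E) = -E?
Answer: 197093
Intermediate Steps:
B(E) = -3*E (B(E) = 3*(-E) = -3*E)
Y(L, h) = 9 - 3*L - 3*h - 5*h*L**2 (Y(L, h) = 9 + (((L*(-5))*L)*h - 3*(L + h)) = 9 + (((-5*L)*L)*h + (-3*L - 3*h)) = 9 + ((-5*L**2)*h + (-3*L - 3*h)) = 9 + (-5*h*L**2 + (-3*L - 3*h)) = 9 + (-3*L - 3*h - 5*h*L**2) = 9 - 3*L - 3*h - 5*h*L**2)
Y(w*(-1), -64) - 3183 = (9 - 75*(-1) - 3*(-64) - 5*(-64)*(25*(-1))**2) - 3183 = (9 - 3*(-25) + 192 - 5*(-64)*(-25)**2) - 3183 = (9 + 75 + 192 - 5*(-64)*625) - 3183 = (9 + 75 + 192 + 200000) - 3183 = 200276 - 3183 = 197093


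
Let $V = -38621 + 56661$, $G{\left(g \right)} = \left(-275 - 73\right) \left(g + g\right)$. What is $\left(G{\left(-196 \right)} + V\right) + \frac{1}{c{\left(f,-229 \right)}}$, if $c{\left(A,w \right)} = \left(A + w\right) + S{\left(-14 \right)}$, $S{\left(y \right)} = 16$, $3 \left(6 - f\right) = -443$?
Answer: $\frac{27493165}{178} \approx 1.5446 \cdot 10^{5}$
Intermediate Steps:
$f = \frac{461}{3}$ ($f = 6 - - \frac{443}{3} = 6 + \frac{443}{3} = \frac{461}{3} \approx 153.67$)
$G{\left(g \right)} = - 696 g$ ($G{\left(g \right)} = - 348 \cdot 2 g = - 696 g$)
$c{\left(A,w \right)} = 16 + A + w$ ($c{\left(A,w \right)} = \left(A + w\right) + 16 = 16 + A + w$)
$V = 18040$
$\left(G{\left(-196 \right)} + V\right) + \frac{1}{c{\left(f,-229 \right)}} = \left(\left(-696\right) \left(-196\right) + 18040\right) + \frac{1}{16 + \frac{461}{3} - 229} = \left(136416 + 18040\right) + \frac{1}{- \frac{178}{3}} = 154456 - \frac{3}{178} = \frac{27493165}{178}$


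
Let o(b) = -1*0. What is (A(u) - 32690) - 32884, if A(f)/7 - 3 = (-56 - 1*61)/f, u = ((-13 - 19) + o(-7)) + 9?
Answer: -1506900/23 ≈ -65517.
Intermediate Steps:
o(b) = 0
u = -23 (u = ((-13 - 19) + 0) + 9 = (-32 + 0) + 9 = -32 + 9 = -23)
A(f) = 21 - 819/f (A(f) = 21 + 7*((-56 - 1*61)/f) = 21 + 7*((-56 - 61)/f) = 21 + 7*(-117/f) = 21 - 819/f)
(A(u) - 32690) - 32884 = ((21 - 819/(-23)) - 32690) - 32884 = ((21 - 819*(-1/23)) - 32690) - 32884 = ((21 + 819/23) - 32690) - 32884 = (1302/23 - 32690) - 32884 = -750568/23 - 32884 = -1506900/23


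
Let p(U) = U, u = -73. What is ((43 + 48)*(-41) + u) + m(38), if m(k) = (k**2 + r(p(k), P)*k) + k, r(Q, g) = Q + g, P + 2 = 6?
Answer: -726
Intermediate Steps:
P = 4 (P = -2 + 6 = 4)
m(k) = k + k**2 + k*(4 + k) (m(k) = (k**2 + (k + 4)*k) + k = (k**2 + (4 + k)*k) + k = (k**2 + k*(4 + k)) + k = k + k**2 + k*(4 + k))
((43 + 48)*(-41) + u) + m(38) = ((43 + 48)*(-41) - 73) + 38*(5 + 2*38) = (91*(-41) - 73) + 38*(5 + 76) = (-3731 - 73) + 38*81 = -3804 + 3078 = -726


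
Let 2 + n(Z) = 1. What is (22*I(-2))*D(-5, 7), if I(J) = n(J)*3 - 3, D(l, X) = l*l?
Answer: -3300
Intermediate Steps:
n(Z) = -1 (n(Z) = -2 + 1 = -1)
D(l, X) = l²
I(J) = -6 (I(J) = -1*3 - 3 = -3 - 3 = -6)
(22*I(-2))*D(-5, 7) = (22*(-6))*(-5)² = -132*25 = -3300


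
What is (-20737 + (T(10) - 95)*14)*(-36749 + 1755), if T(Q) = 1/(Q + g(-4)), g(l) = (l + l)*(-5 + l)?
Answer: 31660471560/41 ≈ 7.7221e+8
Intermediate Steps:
g(l) = 2*l*(-5 + l) (g(l) = (2*l)*(-5 + l) = 2*l*(-5 + l))
T(Q) = 1/(72 + Q) (T(Q) = 1/(Q + 2*(-4)*(-5 - 4)) = 1/(Q + 2*(-4)*(-9)) = 1/(Q + 72) = 1/(72 + Q))
(-20737 + (T(10) - 95)*14)*(-36749 + 1755) = (-20737 + (1/(72 + 10) - 95)*14)*(-36749 + 1755) = (-20737 + (1/82 - 95)*14)*(-34994) = (-20737 - 7789/82*14)*(-34994) = (-20737 - 54523/41)*(-34994) = -904740/41*(-34994) = 31660471560/41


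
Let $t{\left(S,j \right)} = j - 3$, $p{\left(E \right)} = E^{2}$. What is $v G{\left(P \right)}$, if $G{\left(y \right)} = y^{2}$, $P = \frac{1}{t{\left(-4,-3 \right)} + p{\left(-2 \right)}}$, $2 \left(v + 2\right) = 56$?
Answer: $\frac{13}{2} \approx 6.5$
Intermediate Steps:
$t{\left(S,j \right)} = -3 + j$
$v = 26$ ($v = -2 + \frac{1}{2} \cdot 56 = -2 + 28 = 26$)
$P = - \frac{1}{2}$ ($P = \frac{1}{\left(-3 - 3\right) + \left(-2\right)^{2}} = \frac{1}{-6 + 4} = \frac{1}{-2} = - \frac{1}{2} \approx -0.5$)
$v G{\left(P \right)} = 26 \left(- \frac{1}{2}\right)^{2} = 26 \cdot \frac{1}{4} = \frac{13}{2}$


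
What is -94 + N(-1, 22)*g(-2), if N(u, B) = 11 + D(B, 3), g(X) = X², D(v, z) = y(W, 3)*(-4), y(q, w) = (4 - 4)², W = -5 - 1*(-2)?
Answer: -50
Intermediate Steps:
W = -3 (W = -5 + 2 = -3)
y(q, w) = 0 (y(q, w) = 0² = 0)
D(v, z) = 0 (D(v, z) = 0*(-4) = 0)
N(u, B) = 11 (N(u, B) = 11 + 0 = 11)
-94 + N(-1, 22)*g(-2) = -94 + 11*(-2)² = -94 + 11*4 = -94 + 44 = -50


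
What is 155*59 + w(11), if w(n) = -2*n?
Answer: 9123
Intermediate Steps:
155*59 + w(11) = 155*59 - 2*11 = 9145 - 22 = 9123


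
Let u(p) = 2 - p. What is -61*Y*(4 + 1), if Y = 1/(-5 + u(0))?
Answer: 305/3 ≈ 101.67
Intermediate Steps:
Y = -1/3 (Y = 1/(-5 + (2 - 1*0)) = 1/(-5 + (2 + 0)) = 1/(-5 + 2) = 1/(-3) = -1/3 ≈ -0.33333)
-61*Y*(4 + 1) = -(-61)*(4 + 1)/3 = -(-61)*5/3 = -61*(-5/3) = 305/3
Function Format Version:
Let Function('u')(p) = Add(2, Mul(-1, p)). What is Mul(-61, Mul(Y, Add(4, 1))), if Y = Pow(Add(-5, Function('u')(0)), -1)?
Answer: Rational(305, 3) ≈ 101.67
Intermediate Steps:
Y = Rational(-1, 3) (Y = Pow(Add(-5, Add(2, Mul(-1, 0))), -1) = Pow(Add(-5, Add(2, 0)), -1) = Pow(Add(-5, 2), -1) = Pow(-3, -1) = Rational(-1, 3) ≈ -0.33333)
Mul(-61, Mul(Y, Add(4, 1))) = Mul(-61, Mul(Rational(-1, 3), Add(4, 1))) = Mul(-61, Mul(Rational(-1, 3), 5)) = Mul(-61, Rational(-5, 3)) = Rational(305, 3)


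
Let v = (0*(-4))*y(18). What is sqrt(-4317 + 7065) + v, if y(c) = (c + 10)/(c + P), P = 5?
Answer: 2*sqrt(687) ≈ 52.421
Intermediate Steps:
y(c) = (10 + c)/(5 + c) (y(c) = (c + 10)/(c + 5) = (10 + c)/(5 + c))
v = 0 (v = (0*(-4))*((10 + 18)/(5 + 18)) = 0*(28/23) = 0)
sqrt(-4317 + 7065) + v = sqrt(-4317 + 7065) + 0 = sqrt(2748) + 0 = 2*sqrt(687) + 0 = 2*sqrt(687)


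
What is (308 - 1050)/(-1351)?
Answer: 106/193 ≈ 0.54922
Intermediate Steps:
(308 - 1050)/(-1351) = -1/1351*(-742) = 106/193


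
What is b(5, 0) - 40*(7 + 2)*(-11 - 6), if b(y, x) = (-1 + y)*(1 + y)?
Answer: 6144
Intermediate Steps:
b(y, x) = (1 + y)*(-1 + y)
b(5, 0) - 40*(7 + 2)*(-11 - 6) = (-1 + 5²) - 40*(7 + 2)*(-11 - 6) = (-1 + 25) - 360*(-17) = 24 - 40*(-153) = 24 + 6120 = 6144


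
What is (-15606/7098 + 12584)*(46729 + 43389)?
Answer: 191620104854/169 ≈ 1.1338e+9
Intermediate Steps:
(-15606/7098 + 12584)*(46729 + 43389) = (-15606*1/7098 + 12584)*90118 = (-2601/1183 + 12584)*90118 = (14884271/1183)*90118 = 191620104854/169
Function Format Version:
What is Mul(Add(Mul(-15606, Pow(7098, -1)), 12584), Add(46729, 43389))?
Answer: Rational(191620104854, 169) ≈ 1.1338e+9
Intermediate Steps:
Mul(Add(Mul(-15606, Pow(7098, -1)), 12584), Add(46729, 43389)) = Mul(Add(Mul(-15606, Rational(1, 7098)), 12584), 90118) = Mul(Add(Rational(-2601, 1183), 12584), 90118) = Mul(Rational(14884271, 1183), 90118) = Rational(191620104854, 169)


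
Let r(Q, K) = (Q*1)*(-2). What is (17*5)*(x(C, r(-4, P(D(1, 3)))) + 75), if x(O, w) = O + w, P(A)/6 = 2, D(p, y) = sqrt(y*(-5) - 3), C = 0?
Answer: 7055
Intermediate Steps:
D(p, y) = sqrt(-3 - 5*y) (D(p, y) = sqrt(-5*y - 3) = sqrt(-3 - 5*y))
P(A) = 12 (P(A) = 6*2 = 12)
r(Q, K) = -2*Q (r(Q, K) = Q*(-2) = -2*Q)
(17*5)*(x(C, r(-4, P(D(1, 3)))) + 75) = (17*5)*((0 - 2*(-4)) + 75) = 85*((0 + 8) + 75) = 85*(8 + 75) = 85*83 = 7055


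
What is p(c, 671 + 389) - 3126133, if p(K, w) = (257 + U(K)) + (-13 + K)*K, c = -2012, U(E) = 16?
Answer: 948440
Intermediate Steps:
p(K, w) = 273 + K*(-13 + K) (p(K, w) = (257 + 16) + (-13 + K)*K = 273 + K*(-13 + K))
p(c, 671 + 389) - 3126133 = (273 + (-2012)**2 - 13*(-2012)) - 3126133 = (273 + 4048144 + 26156) - 3126133 = 4074573 - 3126133 = 948440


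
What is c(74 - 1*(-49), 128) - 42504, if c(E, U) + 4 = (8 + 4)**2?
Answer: -42364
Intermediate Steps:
c(E, U) = 140 (c(E, U) = -4 + (8 + 4)**2 = -4 + 12**2 = -4 + 144 = 140)
c(74 - 1*(-49), 128) - 42504 = 140 - 42504 = -42364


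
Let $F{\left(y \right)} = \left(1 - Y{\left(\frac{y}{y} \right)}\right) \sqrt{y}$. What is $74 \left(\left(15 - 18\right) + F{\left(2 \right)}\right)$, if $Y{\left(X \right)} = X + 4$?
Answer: $-222 - 296 \sqrt{2} \approx -640.61$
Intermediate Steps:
$Y{\left(X \right)} = 4 + X$
$F{\left(y \right)} = - 4 \sqrt{y}$ ($F{\left(y \right)} = \left(1 - \left(4 + \frac{y}{y}\right)\right) \sqrt{y} = \left(1 - \left(4 + 1\right)\right) \sqrt{y} = \left(1 - 5\right) \sqrt{y} = - 4 \sqrt{y}$)
$74 \left(\left(15 - 18\right) + F{\left(2 \right)}\right) = 74 \left(\left(15 - 18\right) - 4 \sqrt{2}\right) = 74 \left(-3 - 4 \sqrt{2}\right) = -222 - 296 \sqrt{2}$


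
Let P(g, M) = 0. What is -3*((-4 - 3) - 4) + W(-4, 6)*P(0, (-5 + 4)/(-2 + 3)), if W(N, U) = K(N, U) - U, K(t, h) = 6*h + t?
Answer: 33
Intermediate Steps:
K(t, h) = t + 6*h
W(N, U) = N + 5*U (W(N, U) = (N + 6*U) - U = N + 5*U)
-3*((-4 - 3) - 4) + W(-4, 6)*P(0, (-5 + 4)/(-2 + 3)) = -3*((-4 - 3) - 4) + (-4 + 5*6)*0 = -3*(-7 - 4) + (-4 + 30)*0 = -3*(-11) + 26*0 = 33 + 0 = 33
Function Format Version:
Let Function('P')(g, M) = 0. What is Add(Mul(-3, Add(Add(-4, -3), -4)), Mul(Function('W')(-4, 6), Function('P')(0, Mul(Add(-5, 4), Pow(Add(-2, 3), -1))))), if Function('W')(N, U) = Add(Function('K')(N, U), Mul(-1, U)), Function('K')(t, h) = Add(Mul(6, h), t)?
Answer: 33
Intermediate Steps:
Function('K')(t, h) = Add(t, Mul(6, h))
Function('W')(N, U) = Add(N, Mul(5, U)) (Function('W')(N, U) = Add(Add(N, Mul(6, U)), Mul(-1, U)) = Add(N, Mul(5, U)))
Add(Mul(-3, Add(Add(-4, -3), -4)), Mul(Function('W')(-4, 6), Function('P')(0, Mul(Add(-5, 4), Pow(Add(-2, 3), -1))))) = Add(Mul(-3, Add(Add(-4, -3), -4)), Mul(Add(-4, Mul(5, 6)), 0)) = Add(Mul(-3, Add(-7, -4)), Mul(Add(-4, 30), 0)) = Add(Mul(-3, -11), Mul(26, 0)) = Add(33, 0) = 33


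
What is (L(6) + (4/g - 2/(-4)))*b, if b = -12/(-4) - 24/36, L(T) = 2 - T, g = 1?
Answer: 7/6 ≈ 1.1667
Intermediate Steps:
b = 7/3 (b = -12*(-¼) - 24*1/36 = 3 - ⅔ = 7/3 ≈ 2.3333)
(L(6) + (4/g - 2/(-4)))*b = ((2 - 1*6) + (4/1 - 2/(-4)))*(7/3) = ((2 - 6) + (4*1 - 2*(-¼)))*(7/3) = (-4 + (4 + ½))*(7/3) = (-4 + 9/2)*(7/3) = (½)*(7/3) = 7/6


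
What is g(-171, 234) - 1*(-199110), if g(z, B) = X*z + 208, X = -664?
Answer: 312862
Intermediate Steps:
g(z, B) = 208 - 664*z (g(z, B) = -664*z + 208 = 208 - 664*z)
g(-171, 234) - 1*(-199110) = (208 - 664*(-171)) - 1*(-199110) = (208 + 113544) + 199110 = 113752 + 199110 = 312862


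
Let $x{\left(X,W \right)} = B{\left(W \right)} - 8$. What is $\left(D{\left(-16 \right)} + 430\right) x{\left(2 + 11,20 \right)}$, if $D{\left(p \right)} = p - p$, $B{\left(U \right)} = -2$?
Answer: $-4300$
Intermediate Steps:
$x{\left(X,W \right)} = -10$ ($x{\left(X,W \right)} = -2 - 8 = -10$)
$D{\left(p \right)} = 0$
$\left(D{\left(-16 \right)} + 430\right) x{\left(2 + 11,20 \right)} = \left(0 + 430\right) \left(-10\right) = 430 \left(-10\right) = -4300$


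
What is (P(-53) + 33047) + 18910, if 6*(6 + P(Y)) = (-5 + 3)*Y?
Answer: 155906/3 ≈ 51969.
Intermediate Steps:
P(Y) = -6 - Y/3 (P(Y) = -6 + ((-5 + 3)*Y)/6 = -6 + (-2*Y)/6 = -6 - Y/3)
(P(-53) + 33047) + 18910 = ((-6 - 1/3*(-53)) + 33047) + 18910 = ((-6 + 53/3) + 33047) + 18910 = (35/3 + 33047) + 18910 = 99176/3 + 18910 = 155906/3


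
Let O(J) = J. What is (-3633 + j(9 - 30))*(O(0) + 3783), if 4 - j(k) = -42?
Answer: -13569621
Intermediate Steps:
j(k) = 46 (j(k) = 4 - 1*(-42) = 4 + 42 = 46)
(-3633 + j(9 - 30))*(O(0) + 3783) = (-3633 + 46)*(0 + 3783) = -3587*3783 = -13569621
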